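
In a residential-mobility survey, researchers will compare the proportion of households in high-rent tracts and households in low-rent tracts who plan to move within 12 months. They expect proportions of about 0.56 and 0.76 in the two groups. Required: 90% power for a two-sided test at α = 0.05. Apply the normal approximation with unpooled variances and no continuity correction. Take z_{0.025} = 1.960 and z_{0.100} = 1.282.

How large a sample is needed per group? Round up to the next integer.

n = (z_{α/2} + z_β)² · [p₁(1−p₁) + p₂(1−p₂)] / (p₁ − p₂)²
  = (1.960 + 1.282)² · (0.56·0.44 + 0.76·0.24) / (-0.20)²
  = (3.242)² · (0.2464 + 0.1824) / 0.0400
  = 10.5106 · 0.4288 / 0.0400
  = 112.67
Round up → n = 113 per group.

n = 113 per group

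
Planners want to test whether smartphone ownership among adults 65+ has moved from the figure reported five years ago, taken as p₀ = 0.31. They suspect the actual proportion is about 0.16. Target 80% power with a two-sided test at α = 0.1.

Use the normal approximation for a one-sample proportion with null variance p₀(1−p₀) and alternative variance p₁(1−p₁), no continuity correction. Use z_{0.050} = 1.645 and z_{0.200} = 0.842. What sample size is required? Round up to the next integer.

n = 51

n = [z_{α/2}·√(p₀q₀) + z_β·√(p₁q₁)]² / (p₁ − p₀)²
  = [1.645·√(0.31·0.69) + 0.842·√(0.16·0.84)]² / (-0.15)²
  = [1.645·0.4625 + 0.842·0.3666]² / 0.0225
  = [1.0695]² / 0.0225
  = 50.84
Round up → n = 51.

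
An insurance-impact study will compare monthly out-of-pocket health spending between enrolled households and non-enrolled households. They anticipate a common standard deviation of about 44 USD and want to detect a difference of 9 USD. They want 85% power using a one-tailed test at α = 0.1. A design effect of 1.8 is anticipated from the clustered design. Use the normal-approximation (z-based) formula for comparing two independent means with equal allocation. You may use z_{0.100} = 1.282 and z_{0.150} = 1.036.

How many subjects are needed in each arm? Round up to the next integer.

n = (z_α + z_β)² · (σ₁² + σ₂²) / δ²
  = (1.282 + 1.036)² · (2·44² = 3872) / 9²
  = 5.3731 · 3872 / 81
  = 256.85
Design effect: 1.8 × 256.85 = 462.33.
Round up → n = 463 per group.

n = 463 per group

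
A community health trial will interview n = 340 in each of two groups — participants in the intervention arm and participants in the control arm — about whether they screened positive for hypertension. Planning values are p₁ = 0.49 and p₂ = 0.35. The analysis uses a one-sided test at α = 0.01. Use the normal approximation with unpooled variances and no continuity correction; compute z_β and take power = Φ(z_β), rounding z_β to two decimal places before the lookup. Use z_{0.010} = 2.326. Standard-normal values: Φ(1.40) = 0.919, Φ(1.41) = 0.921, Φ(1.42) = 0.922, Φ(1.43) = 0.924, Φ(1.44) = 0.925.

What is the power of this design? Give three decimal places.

z_β = |p₁−p₂|·√(n/[p₁q₁+p₂q₂]) − z_α
    = 0.14 · √(340/0.4774) − 2.326
    = 0.14 · 26.6869 − 2.326
    = 3.7362 − 2.326 = 1.4102 → 1.41
Power = Φ(1.41) = 0.921.

Power ≈ 0.921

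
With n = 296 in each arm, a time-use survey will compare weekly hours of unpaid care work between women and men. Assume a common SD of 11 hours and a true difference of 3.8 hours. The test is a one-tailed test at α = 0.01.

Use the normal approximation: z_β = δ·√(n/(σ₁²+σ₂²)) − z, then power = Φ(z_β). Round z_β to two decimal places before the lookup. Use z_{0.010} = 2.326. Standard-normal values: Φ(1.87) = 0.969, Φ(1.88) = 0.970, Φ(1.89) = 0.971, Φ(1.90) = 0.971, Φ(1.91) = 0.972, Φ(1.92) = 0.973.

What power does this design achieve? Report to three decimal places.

Power ≈ 0.970

z_β = δ·√(n/(σ₁²+σ₂²)) − z_α
    = 3.8 · √(296/242) − 2.326
    = 3.8 · 1.10596 − 2.326
    = 4.2026 − 2.326 = 1.8766 → 1.88
Power = Φ(1.88) = 0.970.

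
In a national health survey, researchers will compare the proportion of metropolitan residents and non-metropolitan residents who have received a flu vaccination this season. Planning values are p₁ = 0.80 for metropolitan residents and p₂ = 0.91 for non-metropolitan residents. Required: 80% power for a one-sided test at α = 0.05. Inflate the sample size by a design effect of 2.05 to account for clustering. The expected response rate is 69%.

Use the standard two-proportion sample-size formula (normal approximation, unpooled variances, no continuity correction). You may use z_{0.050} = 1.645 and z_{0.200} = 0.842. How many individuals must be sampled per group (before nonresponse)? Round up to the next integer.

n = (z_α + z_β)² · [p₁(1−p₁) + p₂(1−p₂)] / (p₁ − p₂)²
  = (1.645 + 0.842)² · (0.80·0.20 + 0.91·0.09) / (-0.11)²
  = (2.487)² · (0.1600 + 0.0819) / 0.0121
  = 6.1852 · 0.2419 / 0.0121
  = 123.65
Design effect: 2.05 × 123.65 = 253.49.
Adjust for 69% response: 253.49 / 0.69 = 367.37.
Round up → n = 368 per group.

n = 368 per group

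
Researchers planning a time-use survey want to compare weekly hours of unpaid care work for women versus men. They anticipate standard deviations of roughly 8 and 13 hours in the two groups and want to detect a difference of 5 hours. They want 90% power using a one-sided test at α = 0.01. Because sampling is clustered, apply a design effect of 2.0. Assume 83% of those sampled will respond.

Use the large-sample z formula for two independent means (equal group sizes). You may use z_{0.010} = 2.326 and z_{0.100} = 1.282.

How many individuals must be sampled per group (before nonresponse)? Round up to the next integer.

n = 293 per group

n = (z_α + z_β)² · (σ₁² + σ₂²) / δ²
  = (2.326 + 1.282)² · (8² + 13² = 233) / 5²
  = 13.0177 · 233 / 25
  = 121.32
Design effect: 2.0 × 121.32 = 242.65.
Adjust for 83% response: 242.65 / 0.83 = 292.35.
Round up → n = 293 per group.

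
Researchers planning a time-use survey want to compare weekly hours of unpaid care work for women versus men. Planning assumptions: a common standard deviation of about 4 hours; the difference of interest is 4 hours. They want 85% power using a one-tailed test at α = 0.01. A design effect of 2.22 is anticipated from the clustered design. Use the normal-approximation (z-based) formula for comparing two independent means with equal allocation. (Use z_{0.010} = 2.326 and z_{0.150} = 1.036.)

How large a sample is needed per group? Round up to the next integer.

n = (z_α + z_β)² · (σ₁² + σ₂²) / δ²
  = (2.326 + 1.036)² · (2·4² = 32) / 4²
  = 11.3030 · 32 / 16
  = 22.61
Design effect: 2.22 × 22.61 = 50.19.
Round up → n = 51 per group.

n = 51 per group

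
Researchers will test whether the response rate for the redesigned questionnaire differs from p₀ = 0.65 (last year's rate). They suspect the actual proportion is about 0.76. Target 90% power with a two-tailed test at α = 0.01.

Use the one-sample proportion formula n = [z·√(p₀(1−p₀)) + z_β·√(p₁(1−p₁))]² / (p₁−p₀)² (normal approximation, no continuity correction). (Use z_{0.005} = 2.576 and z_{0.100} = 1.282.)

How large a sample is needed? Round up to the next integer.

n = [z_{α/2}·√(p₀q₀) + z_β·√(p₁q₁)]² / (p₁ − p₀)²
  = [2.576·√(0.65·0.35) + 1.282·√(0.76·0.24)]² / (0.11)²
  = [2.576·0.4770 + 1.282·0.4271]² / 0.0121
  = [1.7762]² / 0.0121
  = 260.73
Round up → n = 261.

n = 261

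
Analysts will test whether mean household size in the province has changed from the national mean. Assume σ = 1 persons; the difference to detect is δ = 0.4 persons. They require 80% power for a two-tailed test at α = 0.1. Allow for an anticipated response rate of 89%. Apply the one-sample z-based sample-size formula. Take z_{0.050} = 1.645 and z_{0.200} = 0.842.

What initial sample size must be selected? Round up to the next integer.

n = (z_{α/2} + z_β)² · σ² / δ²
  = (1.645 + 0.842)² · 1² / 0.4²
  = 6.1852 · 1 / 0.16
  = 38.66
Adjust for 89% response: 38.66 / 0.89 = 43.44.
Round up → n = 44.

n = 44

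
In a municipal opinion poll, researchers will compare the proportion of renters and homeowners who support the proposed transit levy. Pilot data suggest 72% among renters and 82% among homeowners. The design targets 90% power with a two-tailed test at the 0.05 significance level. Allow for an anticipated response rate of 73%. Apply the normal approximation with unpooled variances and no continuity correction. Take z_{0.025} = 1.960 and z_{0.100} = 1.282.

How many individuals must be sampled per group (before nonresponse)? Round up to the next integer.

n = (z_{α/2} + z_β)² · [p₁(1−p₁) + p₂(1−p₂)] / (p₁ − p₂)²
  = (1.960 + 1.282)² · (0.72·0.28 + 0.82·0.18) / (-0.10)²
  = (3.242)² · (0.2016 + 0.1476) / 0.0100
  = 10.5106 · 0.3492 / 0.0100
  = 367.03
Adjust for 73% response: 367.03 / 0.73 = 502.78.
Round up → n = 503 per group.

n = 503 per group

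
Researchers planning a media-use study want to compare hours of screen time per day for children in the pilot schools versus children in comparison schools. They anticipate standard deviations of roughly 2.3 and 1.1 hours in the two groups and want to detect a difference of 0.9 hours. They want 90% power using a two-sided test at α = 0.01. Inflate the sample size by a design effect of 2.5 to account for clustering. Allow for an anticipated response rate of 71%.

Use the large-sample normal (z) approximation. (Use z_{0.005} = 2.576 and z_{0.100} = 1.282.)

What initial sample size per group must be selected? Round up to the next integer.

n = 421 per group

n = (z_{α/2} + z_β)² · (σ₁² + σ₂²) / δ²
  = (2.576 + 1.282)² · (2.3² + 1.1² = 6.5) / 0.9²
  = 14.8842 · 6.5 / 0.81
  = 119.44
Design effect: 2.5 × 119.44 = 298.60.
Adjust for 71% response: 298.60 / 0.71 = 420.57.
Round up → n = 421 per group.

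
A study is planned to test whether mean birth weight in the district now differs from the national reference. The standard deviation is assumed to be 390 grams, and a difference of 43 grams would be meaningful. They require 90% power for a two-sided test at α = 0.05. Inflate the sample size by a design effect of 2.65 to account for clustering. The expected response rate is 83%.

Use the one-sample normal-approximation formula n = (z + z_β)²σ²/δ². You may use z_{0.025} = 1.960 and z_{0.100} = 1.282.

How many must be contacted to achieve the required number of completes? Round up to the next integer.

n = (z_{α/2} + z_β)² · σ² / δ²
  = (1.960 + 1.282)² · 390² / 43²
  = 10.5106 · 152100 / 1849
  = 864.61
Design effect: 2.65 × 864.61 = 2291.21.
Adjust for 83% response: 2291.21 / 0.83 = 2760.49.
Round up → n = 2761.

n = 2761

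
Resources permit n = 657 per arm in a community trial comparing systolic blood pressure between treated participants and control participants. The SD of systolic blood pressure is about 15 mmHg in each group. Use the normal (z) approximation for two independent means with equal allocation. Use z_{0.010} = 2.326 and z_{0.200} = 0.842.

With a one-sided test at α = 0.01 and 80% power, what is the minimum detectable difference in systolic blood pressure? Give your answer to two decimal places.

Minimum detectable difference ≈ 2.62 mmHg

δ = (z_α + z_β) · √((σ₁²+σ₂²)/n)
  = (2.326 + 0.842) · √(450/657)
  = 3.168 · √0.68493
  = 3.168 · 0.8276
  = 2.6219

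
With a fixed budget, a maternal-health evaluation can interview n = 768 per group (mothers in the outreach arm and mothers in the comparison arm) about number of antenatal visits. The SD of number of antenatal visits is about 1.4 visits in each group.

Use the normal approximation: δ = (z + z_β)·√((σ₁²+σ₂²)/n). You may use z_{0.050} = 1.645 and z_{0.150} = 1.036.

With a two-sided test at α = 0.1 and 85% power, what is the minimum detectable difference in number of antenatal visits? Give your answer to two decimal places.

δ = (z_{α/2} + z_β) · √((σ₁²+σ₂²)/n)
  = (1.645 + 1.036) · √(3.92/768)
  = 2.681 · √0.0051
  = 2.681 · 0.0714
  = 0.1915

Minimum detectable difference ≈ 0.19 visits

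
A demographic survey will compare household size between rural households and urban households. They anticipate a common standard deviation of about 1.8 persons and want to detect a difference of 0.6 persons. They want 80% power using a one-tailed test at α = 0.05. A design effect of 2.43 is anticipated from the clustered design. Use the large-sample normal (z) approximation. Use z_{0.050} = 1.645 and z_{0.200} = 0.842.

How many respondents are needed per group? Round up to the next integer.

n = 271 per group

n = (z_α + z_β)² · (σ₁² + σ₂²) / δ²
  = (1.645 + 0.842)² · (2·1.8² = 6.48) / 0.6²
  = 6.1852 · 6.48 / 0.36
  = 111.33
Design effect: 2.43 × 111.33 = 270.54.
Round up → n = 271 per group.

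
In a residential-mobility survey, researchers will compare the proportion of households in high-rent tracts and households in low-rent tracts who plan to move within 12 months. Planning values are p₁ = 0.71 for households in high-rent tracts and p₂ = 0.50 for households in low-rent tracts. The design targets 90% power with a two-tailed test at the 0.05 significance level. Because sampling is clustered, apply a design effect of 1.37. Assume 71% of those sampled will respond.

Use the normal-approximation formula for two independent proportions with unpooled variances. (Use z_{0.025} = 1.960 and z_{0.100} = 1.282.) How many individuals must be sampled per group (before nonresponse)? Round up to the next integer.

n = (z_{α/2} + z_β)² · [p₁(1−p₁) + p₂(1−p₂)] / (p₁ − p₂)²
  = (1.960 + 1.282)² · (0.71·0.29 + 0.50·0.50) / (0.21)²
  = (3.242)² · (0.2059 + 0.2500) / 0.0441
  = 10.5106 · 0.4559 / 0.0441
  = 108.66
Design effect: 1.37 × 108.66 = 148.86.
Adjust for 71% response: 148.86 / 0.71 = 209.66.
Round up → n = 210 per group.

n = 210 per group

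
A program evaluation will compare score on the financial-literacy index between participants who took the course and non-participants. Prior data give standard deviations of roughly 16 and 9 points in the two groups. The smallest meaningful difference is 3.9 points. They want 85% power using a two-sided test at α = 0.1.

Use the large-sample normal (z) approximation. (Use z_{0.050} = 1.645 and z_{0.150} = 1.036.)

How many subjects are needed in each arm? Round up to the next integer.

n = 160 per group

n = (z_{α/2} + z_β)² · (σ₁² + σ₂²) / δ²
  = (1.645 + 1.036)² · (16² + 9² = 337) / 3.9²
  = 7.1878 · 337 / 15.21
  = 159.26
Round up → n = 160 per group.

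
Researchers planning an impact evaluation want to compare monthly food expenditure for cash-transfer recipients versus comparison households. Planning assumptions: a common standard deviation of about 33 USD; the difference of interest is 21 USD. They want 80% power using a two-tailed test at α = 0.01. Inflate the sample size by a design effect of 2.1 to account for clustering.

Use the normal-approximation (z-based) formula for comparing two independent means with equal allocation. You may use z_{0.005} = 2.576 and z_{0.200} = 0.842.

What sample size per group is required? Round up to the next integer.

n = (z_{α/2} + z_β)² · (σ₁² + σ₂²) / δ²
  = (2.576 + 0.842)² · (2·33² = 2178) / 21²
  = 11.6827 · 2178 / 441
  = 57.70
Design effect: 2.1 × 57.70 = 121.17.
Round up → n = 122 per group.

n = 122 per group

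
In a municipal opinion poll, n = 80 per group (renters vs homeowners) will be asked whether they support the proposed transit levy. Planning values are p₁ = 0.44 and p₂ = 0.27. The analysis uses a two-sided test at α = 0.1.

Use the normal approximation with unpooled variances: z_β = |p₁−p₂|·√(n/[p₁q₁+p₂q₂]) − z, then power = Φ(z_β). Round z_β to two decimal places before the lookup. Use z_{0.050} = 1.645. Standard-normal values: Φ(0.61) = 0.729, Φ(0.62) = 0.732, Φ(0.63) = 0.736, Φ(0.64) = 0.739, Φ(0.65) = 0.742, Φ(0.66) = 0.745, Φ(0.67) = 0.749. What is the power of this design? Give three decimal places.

Power ≈ 0.739

z_β = |p₁−p₂|·√(n/[p₁q₁+p₂q₂]) − z_{α/2}
    = 0.17 · √(80/0.4435) − 1.645
    = 0.17 · 13.4307 − 1.645
    = 2.2832 − 1.645 = 0.6382 → 0.64
Power = Φ(0.64) = 0.739.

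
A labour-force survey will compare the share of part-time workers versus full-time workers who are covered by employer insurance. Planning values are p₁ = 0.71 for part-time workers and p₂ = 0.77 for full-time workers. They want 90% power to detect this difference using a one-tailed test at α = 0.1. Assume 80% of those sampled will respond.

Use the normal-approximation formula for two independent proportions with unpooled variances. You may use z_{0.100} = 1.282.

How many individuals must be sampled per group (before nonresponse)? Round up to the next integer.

n = 875 per group

n = (z_α + z_β)² · [p₁(1−p₁) + p₂(1−p₂)] / (p₁ − p₂)²
  = (1.282 + 1.282)² · (0.71·0.29 + 0.77·0.23) / (-0.06)²
  = (2.564)² · (0.2059 + 0.1771) / 0.0036
  = 6.5741 · 0.3830 / 0.0036
  = 699.41
Adjust for 80% response: 699.41 / 0.80 = 874.26.
Round up → n = 875 per group.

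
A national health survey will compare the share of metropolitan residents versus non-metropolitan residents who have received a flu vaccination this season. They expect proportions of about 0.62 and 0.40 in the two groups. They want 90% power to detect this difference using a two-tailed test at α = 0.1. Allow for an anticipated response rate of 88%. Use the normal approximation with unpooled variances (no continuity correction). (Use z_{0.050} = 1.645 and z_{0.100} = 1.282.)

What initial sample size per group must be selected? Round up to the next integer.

n = 96 per group

n = (z_{α/2} + z_β)² · [p₁(1−p₁) + p₂(1−p₂)] / (p₁ − p₂)²
  = (1.645 + 1.282)² · (0.62·0.38 + 0.40·0.60) / (0.22)²
  = (2.927)² · (0.2356 + 0.2400) / 0.0484
  = 8.5673 · 0.4756 / 0.0484
  = 84.19
Adjust for 88% response: 84.19 / 0.88 = 95.67.
Round up → n = 96 per group.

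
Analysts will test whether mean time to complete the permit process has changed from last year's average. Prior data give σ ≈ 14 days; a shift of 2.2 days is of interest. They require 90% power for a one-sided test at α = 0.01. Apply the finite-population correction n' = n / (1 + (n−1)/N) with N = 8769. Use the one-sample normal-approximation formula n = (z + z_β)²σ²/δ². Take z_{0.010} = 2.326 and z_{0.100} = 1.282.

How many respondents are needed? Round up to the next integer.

n = 498

n = (z_α + z_β)² · σ² / δ²
  = (2.326 + 1.282)² · 14² / 2.2²
  = 13.0177 · 196 / 4.84
  = 527.16
Finite-population correction (N = 8769): 527.16 / (1 + (527.16 − 1)/8769) = 497.32.
Round up → n = 498.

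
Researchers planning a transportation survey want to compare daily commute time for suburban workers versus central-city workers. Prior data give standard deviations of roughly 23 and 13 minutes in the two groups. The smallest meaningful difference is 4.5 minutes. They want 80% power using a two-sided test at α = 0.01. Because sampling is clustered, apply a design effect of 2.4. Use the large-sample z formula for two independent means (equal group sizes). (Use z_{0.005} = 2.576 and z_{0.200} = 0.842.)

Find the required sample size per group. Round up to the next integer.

n = 967 per group

n = (z_{α/2} + z_β)² · (σ₁² + σ₂²) / δ²
  = (2.576 + 0.842)² · (23² + 13² = 698) / 4.5²
  = 11.6827 · 698 / 20.25
  = 402.69
Design effect: 2.4 × 402.69 = 966.46.
Round up → n = 967 per group.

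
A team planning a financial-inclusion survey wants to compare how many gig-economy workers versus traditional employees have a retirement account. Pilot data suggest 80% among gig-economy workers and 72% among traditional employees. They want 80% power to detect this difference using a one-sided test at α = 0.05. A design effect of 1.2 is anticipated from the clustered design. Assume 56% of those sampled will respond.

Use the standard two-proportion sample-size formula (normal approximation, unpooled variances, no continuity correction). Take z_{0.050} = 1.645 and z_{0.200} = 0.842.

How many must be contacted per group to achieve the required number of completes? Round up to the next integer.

n = (z_α + z_β)² · [p₁(1−p₁) + p₂(1−p₂)] / (p₁ − p₂)²
  = (1.645 + 0.842)² · (0.80·0.20 + 0.72·0.28) / (0.08)²
  = (2.487)² · (0.1600 + 0.2016) / 0.0064
  = 6.1852 · 0.3616 / 0.0064
  = 349.46
Design effect: 1.2 × 349.46 = 419.35.
Adjust for 56% response: 419.35 / 0.56 = 748.85.
Round up → n = 749 per group.

n = 749 per group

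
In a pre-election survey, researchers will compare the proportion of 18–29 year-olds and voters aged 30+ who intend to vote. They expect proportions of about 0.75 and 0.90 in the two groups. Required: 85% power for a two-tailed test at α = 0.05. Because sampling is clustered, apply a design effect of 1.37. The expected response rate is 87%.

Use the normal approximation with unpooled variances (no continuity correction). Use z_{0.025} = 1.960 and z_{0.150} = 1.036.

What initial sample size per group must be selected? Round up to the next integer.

n = (z_{α/2} + z_β)² · [p₁(1−p₁) + p₂(1−p₂)] / (p₁ − p₂)²
  = (1.960 + 1.036)² · (0.75·0.25 + 0.90·0.10) / (-0.15)²
  = (2.996)² · (0.1875 + 0.0900) / 0.0225
  = 8.9760 · 0.2775 / 0.0225
  = 110.70
Design effect: 1.37 × 110.70 = 151.66.
Adjust for 87% response: 151.66 / 0.87 = 174.33.
Round up → n = 175 per group.

n = 175 per group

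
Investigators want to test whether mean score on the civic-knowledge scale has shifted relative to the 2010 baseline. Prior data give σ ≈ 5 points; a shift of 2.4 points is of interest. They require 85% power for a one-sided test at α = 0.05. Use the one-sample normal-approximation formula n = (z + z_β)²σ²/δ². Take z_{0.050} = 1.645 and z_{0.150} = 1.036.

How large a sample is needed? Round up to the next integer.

n = (z_α + z_β)² · σ² / δ²
  = (1.645 + 1.036)² · 5² / 2.4²
  = 7.1878 · 25 / 5.76
  = 31.20
Round up → n = 32.

n = 32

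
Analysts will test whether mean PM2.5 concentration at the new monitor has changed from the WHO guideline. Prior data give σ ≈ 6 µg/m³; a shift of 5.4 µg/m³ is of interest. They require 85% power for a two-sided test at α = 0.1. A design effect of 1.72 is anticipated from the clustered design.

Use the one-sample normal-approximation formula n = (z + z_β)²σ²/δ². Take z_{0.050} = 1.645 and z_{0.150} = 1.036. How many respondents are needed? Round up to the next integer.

n = 16

n = (z_{α/2} + z_β)² · σ² / δ²
  = (1.645 + 1.036)² · 6² / 5.4²
  = 7.1878 · 36 / 29.16
  = 8.87
Design effect: 1.72 × 8.87 = 15.26.
Round up → n = 16.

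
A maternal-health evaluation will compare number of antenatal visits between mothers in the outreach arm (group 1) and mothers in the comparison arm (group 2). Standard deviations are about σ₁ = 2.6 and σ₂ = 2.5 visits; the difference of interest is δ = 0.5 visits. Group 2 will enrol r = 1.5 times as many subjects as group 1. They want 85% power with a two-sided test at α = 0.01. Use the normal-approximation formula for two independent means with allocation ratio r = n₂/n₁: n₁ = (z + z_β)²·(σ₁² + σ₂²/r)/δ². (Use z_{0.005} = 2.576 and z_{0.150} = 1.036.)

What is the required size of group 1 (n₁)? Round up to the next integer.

n₁ = 571

n₁ = (z_{α/2} + z_β)² · (σ₁² + σ₂²/r) / δ²
   = (2.576 + 1.036)² · (2.6² + 2.5²/1.5) / 0.5²
   = 13.0465 · (6.76 + 4.1667) / 0.25
   = 13.0465 · 10.9267 / 0.25
   = 570.22
Round up → n₁ = 571; n₂ = r·n₁ = 1.5 × 571 = 857.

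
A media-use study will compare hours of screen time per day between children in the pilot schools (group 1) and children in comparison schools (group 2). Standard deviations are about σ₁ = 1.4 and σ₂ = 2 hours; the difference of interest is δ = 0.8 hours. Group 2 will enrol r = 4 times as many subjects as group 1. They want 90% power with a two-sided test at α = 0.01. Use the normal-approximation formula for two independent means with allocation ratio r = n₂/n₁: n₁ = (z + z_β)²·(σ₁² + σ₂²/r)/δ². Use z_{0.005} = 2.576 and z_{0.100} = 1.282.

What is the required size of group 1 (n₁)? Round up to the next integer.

n₁ = 69

n₁ = (z_{α/2} + z_β)² · (σ₁² + σ₂²/r) / δ²
   = (2.576 + 1.282)² · (1.4² + 2²/4) / 0.8²
   = 14.8842 · (1.96 + 1) / 0.64
   = 14.8842 · 2.96 / 0.64
   = 68.84
Round up → n₁ = 69; n₂ = r·n₁ = 4 × 69 = 276.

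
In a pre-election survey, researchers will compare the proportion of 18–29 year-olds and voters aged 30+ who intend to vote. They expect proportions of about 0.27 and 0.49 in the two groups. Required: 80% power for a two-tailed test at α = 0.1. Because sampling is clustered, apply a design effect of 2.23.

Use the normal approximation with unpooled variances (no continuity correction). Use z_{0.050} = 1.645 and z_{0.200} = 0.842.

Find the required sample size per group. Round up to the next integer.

n = (z_{α/2} + z_β)² · [p₁(1−p₁) + p₂(1−p₂)] / (p₁ − p₂)²
  = (1.645 + 0.842)² · (0.27·0.73 + 0.49·0.51) / (-0.22)²
  = (2.487)² · (0.1971 + 0.2499) / 0.0484
  = 6.1852 · 0.4470 / 0.0484
  = 57.12
Design effect: 2.23 × 57.12 = 127.39.
Round up → n = 128 per group.

n = 128 per group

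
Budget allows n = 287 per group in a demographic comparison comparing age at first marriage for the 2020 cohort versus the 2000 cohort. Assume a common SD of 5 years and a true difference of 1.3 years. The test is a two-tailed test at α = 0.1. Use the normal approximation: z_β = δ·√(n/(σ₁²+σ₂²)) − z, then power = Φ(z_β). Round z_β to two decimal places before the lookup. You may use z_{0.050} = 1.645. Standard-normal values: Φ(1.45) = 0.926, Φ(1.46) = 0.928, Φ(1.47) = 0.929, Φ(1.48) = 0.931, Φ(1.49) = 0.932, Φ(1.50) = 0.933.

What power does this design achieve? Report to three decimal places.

z_β = δ·√(n/(σ₁²+σ₂²)) − z_{α/2}
    = 1.3 · √(287/50) − 1.645
    = 1.3 · 2.39583 − 1.645
    = 3.1146 − 1.645 = 1.4696 → 1.47
Power = Φ(1.47) = 0.929.

Power ≈ 0.929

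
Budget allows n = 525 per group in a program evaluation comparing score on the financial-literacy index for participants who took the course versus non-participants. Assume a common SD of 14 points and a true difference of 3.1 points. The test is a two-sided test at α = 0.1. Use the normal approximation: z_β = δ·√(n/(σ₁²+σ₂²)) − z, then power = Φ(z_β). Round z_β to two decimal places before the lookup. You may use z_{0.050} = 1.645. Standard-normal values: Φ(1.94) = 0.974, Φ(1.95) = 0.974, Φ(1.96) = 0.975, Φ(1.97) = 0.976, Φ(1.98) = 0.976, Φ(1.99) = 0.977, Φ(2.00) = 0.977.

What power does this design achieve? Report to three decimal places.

Power ≈ 0.974

z_β = δ·√(n/(σ₁²+σ₂²)) − z_{α/2}
    = 3.1 · √(525/392) − 1.645
    = 3.1 · 1.15728 − 1.645
    = 3.5876 − 1.645 = 1.9426 → 1.94
Power = Φ(1.94) = 0.974.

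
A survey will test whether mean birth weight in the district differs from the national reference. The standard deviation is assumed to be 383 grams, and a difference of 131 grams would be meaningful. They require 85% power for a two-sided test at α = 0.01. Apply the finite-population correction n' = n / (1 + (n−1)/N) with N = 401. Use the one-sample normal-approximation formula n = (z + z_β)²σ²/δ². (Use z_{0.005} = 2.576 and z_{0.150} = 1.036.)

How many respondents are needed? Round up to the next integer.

n = (z_{α/2} + z_β)² · σ² / δ²
  = (2.576 + 1.036)² · 383² / 131²
  = 13.0465 · 146689 / 17161
  = 111.52
Finite-population correction (N = 401): 111.52 / (1 + (111.52 − 1)/401) = 87.42.
Round up → n = 88.

n = 88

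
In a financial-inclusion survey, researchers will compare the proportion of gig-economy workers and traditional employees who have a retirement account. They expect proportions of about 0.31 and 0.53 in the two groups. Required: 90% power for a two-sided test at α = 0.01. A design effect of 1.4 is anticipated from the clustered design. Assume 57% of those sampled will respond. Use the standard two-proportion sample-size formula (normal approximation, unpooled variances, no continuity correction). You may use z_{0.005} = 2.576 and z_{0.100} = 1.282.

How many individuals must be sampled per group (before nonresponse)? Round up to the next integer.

n = (z_{α/2} + z_β)² · [p₁(1−p₁) + p₂(1−p₂)] / (p₁ − p₂)²
  = (2.576 + 1.282)² · (0.31·0.69 + 0.53·0.47) / (-0.22)²
  = (3.858)² · (0.2139 + 0.2491) / 0.0484
  = 14.8842 · 0.4630 / 0.0484
  = 142.38
Design effect: 1.4 × 142.38 = 199.34.
Adjust for 57% response: 199.34 / 0.57 = 349.71.
Round up → n = 350 per group.

n = 350 per group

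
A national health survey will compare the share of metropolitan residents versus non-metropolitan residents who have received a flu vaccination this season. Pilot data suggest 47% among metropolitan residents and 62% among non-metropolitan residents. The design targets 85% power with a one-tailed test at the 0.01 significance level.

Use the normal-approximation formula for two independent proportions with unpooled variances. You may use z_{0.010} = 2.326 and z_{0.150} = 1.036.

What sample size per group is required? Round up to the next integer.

n = 244 per group

n = (z_α + z_β)² · [p₁(1−p₁) + p₂(1−p₂)] / (p₁ − p₂)²
  = (2.326 + 1.036)² · (0.47·0.53 + 0.62·0.38) / (-0.15)²
  = (3.362)² · (0.2491 + 0.2356) / 0.0225
  = 11.3030 · 0.4847 / 0.0225
  = 243.49
Round up → n = 244 per group.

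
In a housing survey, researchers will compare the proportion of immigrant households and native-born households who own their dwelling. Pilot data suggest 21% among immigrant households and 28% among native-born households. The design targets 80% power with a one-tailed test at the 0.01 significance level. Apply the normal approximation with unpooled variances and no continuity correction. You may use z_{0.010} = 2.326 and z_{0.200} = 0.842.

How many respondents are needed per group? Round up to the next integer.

n = (z_α + z_β)² · [p₁(1−p₁) + p₂(1−p₂)] / (p₁ − p₂)²
  = (2.326 + 0.842)² · (0.21·0.79 + 0.28·0.72) / (-0.07)²
  = (3.168)² · (0.1659 + 0.2016) / 0.0049
  = 10.0362 · 0.3675 / 0.0049
  = 752.72
Round up → n = 753 per group.

n = 753 per group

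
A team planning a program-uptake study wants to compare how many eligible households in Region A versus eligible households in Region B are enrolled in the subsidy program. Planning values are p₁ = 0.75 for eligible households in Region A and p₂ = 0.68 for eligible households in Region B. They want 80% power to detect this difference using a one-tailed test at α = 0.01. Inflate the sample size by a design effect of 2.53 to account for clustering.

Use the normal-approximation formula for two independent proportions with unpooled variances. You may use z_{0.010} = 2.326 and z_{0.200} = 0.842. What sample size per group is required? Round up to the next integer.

n = 2100 per group

n = (z_α + z_β)² · [p₁(1−p₁) + p₂(1−p₂)] / (p₁ − p₂)²
  = (2.326 + 0.842)² · (0.75·0.25 + 0.68·0.32) / (0.07)²
  = (3.168)² · (0.1875 + 0.2176) / 0.0049
  = 10.0362 · 0.4051 / 0.0049
  = 829.73
Design effect: 2.53 × 829.73 = 2099.22.
Round up → n = 2100 per group.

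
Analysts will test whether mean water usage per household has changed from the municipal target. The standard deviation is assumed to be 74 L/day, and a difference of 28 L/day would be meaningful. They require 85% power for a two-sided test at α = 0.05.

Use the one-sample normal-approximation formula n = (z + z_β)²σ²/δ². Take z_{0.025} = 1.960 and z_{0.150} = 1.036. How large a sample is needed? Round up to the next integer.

n = 63

n = (z_{α/2} + z_β)² · σ² / δ²
  = (1.960 + 1.036)² · 74² / 28²
  = 8.9760 · 5476 / 784
  = 62.69
Round up → n = 63.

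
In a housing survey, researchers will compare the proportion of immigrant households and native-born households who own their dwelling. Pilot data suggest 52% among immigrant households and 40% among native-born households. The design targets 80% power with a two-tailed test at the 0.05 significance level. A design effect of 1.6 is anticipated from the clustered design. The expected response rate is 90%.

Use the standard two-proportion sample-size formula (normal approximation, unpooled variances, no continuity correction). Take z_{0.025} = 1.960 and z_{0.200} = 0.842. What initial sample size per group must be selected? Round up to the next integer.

n = (z_{α/2} + z_β)² · [p₁(1−p₁) + p₂(1−p₂)] / (p₁ − p₂)²
  = (1.960 + 0.842)² · (0.52·0.48 + 0.40·0.60) / (0.12)²
  = (2.802)² · (0.2496 + 0.2400) / 0.0144
  = 7.8512 · 0.4896 / 0.0144
  = 266.94
Design effect: 1.6 × 266.94 = 427.11.
Adjust for 90% response: 427.11 / 0.90 = 474.56.
Round up → n = 475 per group.

n = 475 per group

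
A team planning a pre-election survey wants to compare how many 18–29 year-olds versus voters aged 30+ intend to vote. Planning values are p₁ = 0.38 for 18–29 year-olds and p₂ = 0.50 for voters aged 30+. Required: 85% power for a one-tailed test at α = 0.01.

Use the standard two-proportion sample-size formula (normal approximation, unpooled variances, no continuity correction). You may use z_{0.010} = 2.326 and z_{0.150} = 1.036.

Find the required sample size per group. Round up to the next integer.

n = (z_α + z_β)² · [p₁(1−p₁) + p₂(1−p₂)] / (p₁ − p₂)²
  = (2.326 + 1.036)² · (0.38·0.62 + 0.50·0.50) / (-0.12)²
  = (3.362)² · (0.2356 + 0.2500) / 0.0144
  = 11.3030 · 0.4856 / 0.0144
  = 381.16
Round up → n = 382 per group.

n = 382 per group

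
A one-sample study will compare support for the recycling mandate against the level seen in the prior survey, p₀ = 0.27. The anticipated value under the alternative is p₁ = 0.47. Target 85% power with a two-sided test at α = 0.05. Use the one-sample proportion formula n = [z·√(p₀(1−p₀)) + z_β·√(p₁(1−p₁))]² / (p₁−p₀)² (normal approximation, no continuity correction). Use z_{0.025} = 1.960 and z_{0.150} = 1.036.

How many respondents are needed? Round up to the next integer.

n = [z_{α/2}·√(p₀q₀) + z_β·√(p₁q₁)]² / (p₁ − p₀)²
  = [1.960·√(0.27·0.73) + 1.036·√(0.47·0.53)]² / (0.20)²
  = [1.960·0.4440 + 1.036·0.4991]² / 0.0400
  = [1.3872]² / 0.0400
  = 48.11
Round up → n = 49.

n = 49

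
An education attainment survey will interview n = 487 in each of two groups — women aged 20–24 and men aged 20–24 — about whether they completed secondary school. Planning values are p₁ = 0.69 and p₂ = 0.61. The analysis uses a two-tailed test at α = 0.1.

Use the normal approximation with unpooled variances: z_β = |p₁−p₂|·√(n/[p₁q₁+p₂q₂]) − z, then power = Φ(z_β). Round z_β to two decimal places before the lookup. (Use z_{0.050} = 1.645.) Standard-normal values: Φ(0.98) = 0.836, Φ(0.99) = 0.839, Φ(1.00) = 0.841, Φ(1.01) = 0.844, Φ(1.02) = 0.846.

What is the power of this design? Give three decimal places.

Power ≈ 0.836

z_β = |p₁−p₂|·√(n/[p₁q₁+p₂q₂]) − z_{α/2}
    = 0.08 · √(487/0.4518) − 1.645
    = 0.08 · 32.8315 − 1.645
    = 2.6265 − 1.645 = 0.9815 → 0.98
Power = Φ(0.98) = 0.836.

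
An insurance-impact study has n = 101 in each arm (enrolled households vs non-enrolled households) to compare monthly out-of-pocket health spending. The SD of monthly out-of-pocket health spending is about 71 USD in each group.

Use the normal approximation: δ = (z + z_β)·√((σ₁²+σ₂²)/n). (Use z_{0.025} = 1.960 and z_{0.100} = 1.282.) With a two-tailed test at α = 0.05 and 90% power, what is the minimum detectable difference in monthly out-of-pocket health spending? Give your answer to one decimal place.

δ = (z_{α/2} + z_β) · √((σ₁²+σ₂²)/n)
  = (1.960 + 1.282) · √(10082/101)
  = 3.242 · √99.8218
  = 3.242 · 9.9911
  = 32.3911

Minimum detectable difference ≈ 32.4 USD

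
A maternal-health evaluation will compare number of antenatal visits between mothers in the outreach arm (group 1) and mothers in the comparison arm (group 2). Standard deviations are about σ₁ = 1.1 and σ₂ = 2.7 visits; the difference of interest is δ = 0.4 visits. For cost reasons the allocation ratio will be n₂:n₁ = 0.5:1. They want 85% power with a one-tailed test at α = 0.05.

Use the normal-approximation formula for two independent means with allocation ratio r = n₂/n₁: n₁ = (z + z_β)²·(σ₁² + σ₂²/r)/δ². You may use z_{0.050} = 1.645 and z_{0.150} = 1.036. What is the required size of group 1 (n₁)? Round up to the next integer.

n₁ = (z_α + z_β)² · (σ₁² + σ₂²/r) / δ²
   = (1.645 + 1.036)² · (1.1² + 2.7²/0.5) / 0.4²
   = 7.1878 · (1.21 + 14.58) / 0.16
   = 7.1878 · 15.79 / 0.16
   = 709.34
Round up → n₁ = 710; n₂ = r·n₁ = 0.5 × 710 = 355.

n₁ = 710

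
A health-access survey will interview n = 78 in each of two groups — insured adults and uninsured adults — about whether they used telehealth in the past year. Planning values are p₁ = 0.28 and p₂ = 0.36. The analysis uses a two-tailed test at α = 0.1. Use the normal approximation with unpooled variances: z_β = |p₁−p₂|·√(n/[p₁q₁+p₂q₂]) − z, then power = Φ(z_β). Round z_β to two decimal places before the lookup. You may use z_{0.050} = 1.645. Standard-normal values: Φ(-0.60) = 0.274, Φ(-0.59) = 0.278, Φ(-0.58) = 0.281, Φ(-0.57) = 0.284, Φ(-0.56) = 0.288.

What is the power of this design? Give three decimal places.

Power ≈ 0.284

z_β = |p₁−p₂|·√(n/[p₁q₁+p₂q₂]) − z_{α/2}
    = 0.08 · √(78/0.4320) − 1.645
    = 0.08 · 13.4371 − 1.645
    = 1.0750 − 1.645 = -0.5700 → -0.57
Power = Φ(-0.57) = 0.284.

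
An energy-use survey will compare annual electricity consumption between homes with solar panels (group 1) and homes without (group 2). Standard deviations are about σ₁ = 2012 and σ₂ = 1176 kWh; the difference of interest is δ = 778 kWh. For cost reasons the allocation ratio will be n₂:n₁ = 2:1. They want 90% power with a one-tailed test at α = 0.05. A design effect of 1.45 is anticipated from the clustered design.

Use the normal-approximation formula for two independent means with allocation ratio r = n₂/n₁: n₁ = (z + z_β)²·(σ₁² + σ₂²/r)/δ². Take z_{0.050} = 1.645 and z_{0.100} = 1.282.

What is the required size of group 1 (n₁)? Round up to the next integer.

n₁ = (z_α + z_β)² · (σ₁² + σ₂²/r) / δ²
   = (1.645 + 1.282)² · (2012² + 1176²/2) / 778²
   = 8.5673 · (4048144 + 691488) / 605284
   = 8.5673 · 4739632 / 605284
   = 67.09
Design effect: 1.45 × 67.09 = 97.27.
Round up → n₁ = 98; n₂ = r·n₁ = 2 × 98 = 196.

n₁ = 98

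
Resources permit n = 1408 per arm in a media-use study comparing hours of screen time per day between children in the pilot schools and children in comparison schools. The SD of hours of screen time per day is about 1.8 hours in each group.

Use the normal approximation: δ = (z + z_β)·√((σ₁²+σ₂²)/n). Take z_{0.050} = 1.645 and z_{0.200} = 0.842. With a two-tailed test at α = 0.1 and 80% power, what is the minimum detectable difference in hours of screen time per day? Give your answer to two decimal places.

Minimum detectable difference ≈ 0.17 hours

δ = (z_{α/2} + z_β) · √((σ₁²+σ₂²)/n)
  = (1.645 + 0.842) · √(6.48/1408)
  = 2.487 · √0.0046
  = 2.487 · 0.0678
  = 0.1687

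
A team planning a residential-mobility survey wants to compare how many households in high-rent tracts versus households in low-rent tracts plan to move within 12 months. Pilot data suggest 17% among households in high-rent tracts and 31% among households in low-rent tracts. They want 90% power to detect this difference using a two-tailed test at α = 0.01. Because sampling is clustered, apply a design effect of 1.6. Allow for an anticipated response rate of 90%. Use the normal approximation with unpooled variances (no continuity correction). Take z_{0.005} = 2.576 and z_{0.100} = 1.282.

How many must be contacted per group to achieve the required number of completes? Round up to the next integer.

n = (z_{α/2} + z_β)² · [p₁(1−p₁) + p₂(1−p₂)] / (p₁ − p₂)²
  = (2.576 + 1.282)² · (0.17·0.83 + 0.31·0.69) / (-0.14)²
  = (3.858)² · (0.1411 + 0.2139) / 0.0196
  = 14.8842 · 0.3550 / 0.0196
  = 269.59
Design effect: 1.6 × 269.59 = 431.34.
Adjust for 90% response: 431.34 / 0.90 = 479.26.
Round up → n = 480 per group.

n = 480 per group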